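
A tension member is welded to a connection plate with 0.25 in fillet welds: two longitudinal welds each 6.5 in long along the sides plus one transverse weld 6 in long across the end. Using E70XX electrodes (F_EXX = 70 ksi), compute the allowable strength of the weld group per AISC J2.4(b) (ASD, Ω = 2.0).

t_e = 0.707 × 0.25 = 0.1767 in.
R_nwl = 0.6 × 70 × 0.1767 × 13 = 96.51 kips (longitudinal, 2 welds).
R_nwt = 0.6 × 70 × 0.1767 × 6 = 44.54 kips (transverse, base value).
(i) R_nwl + R_nwt = 141 kips; (ii) 0.85 R_nwl + 1.5 R_nwt = 148.8 kips.
R_n = max = 148.8 kips [governs: (ii)]; R_n/Ω = 74.42 kips.

R_n/Ω ≈ 74.4 kips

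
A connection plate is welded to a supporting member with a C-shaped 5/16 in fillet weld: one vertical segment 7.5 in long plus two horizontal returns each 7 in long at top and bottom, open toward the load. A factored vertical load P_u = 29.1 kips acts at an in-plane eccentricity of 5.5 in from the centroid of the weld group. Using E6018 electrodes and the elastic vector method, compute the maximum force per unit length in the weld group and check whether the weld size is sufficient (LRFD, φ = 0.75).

E60XX → F_EXX = 60 ksi.
Total weld length L_w = 21.5 in. Treat welds as unit-width lines.
Centroid: x̄ = 2×7×3.5 / 21.5 = 2.279 in from the vertical weld.
Polar moment about centroid: J = I_x + I_y = [7.5³/12 + 2×7×3.75²] + [7.5×2.279² + 2(7³/12 + 7×1.221²)] = 349 in³.
Direct shear f_v = P/L_w = 29.1 / 21.5 = 1.353 kip/in (vertical).
Torsion M = P·e = 29.1 × 5.5 = 160.05 kip·in.
Critical point at (x, y) = (4.721, 3.75) from centroid. f_tx = M·y/J = 1.72 kip/in; f_ty = M·x/J = 2.165 kip/in.
Resultant f_max = √[f_tx² + (f_v + f_ty)²] = √[1.72² + (1.353 + 2.165)²] = 3.916 kip/in.
Capacity per unit length: φr_n = 0.75 × 0.6 × 60 × (0.707 × 0.3125) = 5.965 kip/in.
3.916 ≤ 5.965 → adequate.

f_max ≈ 3.92 kip/in; adequate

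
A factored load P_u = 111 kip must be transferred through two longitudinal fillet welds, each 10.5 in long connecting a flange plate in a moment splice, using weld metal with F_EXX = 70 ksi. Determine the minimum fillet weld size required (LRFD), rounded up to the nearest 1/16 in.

w = 1/4 in

Total weld length L = 21 in.
Required throat t_e = P_u / (φ × 0.6 F_EXX × L) = 111 / (0.75 × 0.6 × 70 × 21) = 0.1678 in.
Required leg w = t_e / 0.707 = 0.2373 in → use 1/4 in.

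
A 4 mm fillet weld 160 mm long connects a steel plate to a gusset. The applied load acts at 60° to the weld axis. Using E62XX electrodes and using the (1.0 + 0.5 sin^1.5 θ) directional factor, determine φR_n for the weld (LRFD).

φR_n ≈ 177 kN

E62XX → F_EXX = 620 MPa.
t_e = 0.707 × 4 = 2.828 mm; A_we = 2.828 × 160 = 452.5 mm².
Directional factor: 1.0 + 0.5 sin^1.5(60°) = 1.403.
F_nw = 0.6 × 620 × 1.403 = 521.9 MPa.
φR_n = 0.75 × 521.9 × 452.5 × 10⁻³ = 177.1 kN.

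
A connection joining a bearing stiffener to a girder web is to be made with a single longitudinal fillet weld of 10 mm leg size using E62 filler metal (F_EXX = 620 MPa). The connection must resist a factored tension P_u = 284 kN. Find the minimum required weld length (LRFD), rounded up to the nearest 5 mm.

L = 145 mm

Throat t_e = 0.707 × 10 = 7.07 mm.
φr_n = 0.75 × 0.6 × 620 × 7.07 × 10⁻³ = 1.973 kN/mm.
L_req = P_u / φr_n = 284 / 1.973 = 144 mm total.
Round up → use L = 145 mm.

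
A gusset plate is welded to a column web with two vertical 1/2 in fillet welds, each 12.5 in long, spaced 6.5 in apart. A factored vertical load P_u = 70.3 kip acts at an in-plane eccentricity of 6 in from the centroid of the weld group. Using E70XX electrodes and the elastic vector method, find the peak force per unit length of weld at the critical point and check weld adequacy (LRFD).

E70XX → F_EXX = 70 ksi.
Total weld length L_w = 25 in. Treat welds as unit-width lines.
Polar moment about centroid: J = 2[d³/12 + d(b/2)²] = 2[12.5³/12 + 12.5×3.25²] = 589.6 in³.
Direct shear f_v = P/L_w = 70.3 / 25 = 2.812 kip/in (vertical).
Torsion M = P·e = 70.3 × 6 = 421.8 kip·in.
Critical point at (x, y) = (3.25, 6.25) from centroid. f_tx = M·y/J = 4.471 kip/in; f_ty = M·x/J = 2.325 kip/in.
Resultant f_max = √[f_tx² + (f_v + f_ty)²] = √[4.471² + (2.812 + 2.325)²] = 6.811 kip/in.
Capacity per unit length: φr_n = 0.75 × 0.6 × 70 × (0.707 × 0.5) = 11.14 kip/in.
6.811 ≤ 11.14 → adequate.

f_max ≈ 6.81 kip/in; adequate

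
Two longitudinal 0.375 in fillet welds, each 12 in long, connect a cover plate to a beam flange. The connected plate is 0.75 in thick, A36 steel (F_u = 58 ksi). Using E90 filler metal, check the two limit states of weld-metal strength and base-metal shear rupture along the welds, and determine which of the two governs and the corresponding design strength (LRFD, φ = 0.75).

E90XX → F_EXX = 90 ksi.
t_e = 0.707 × 0.375 = 0.2651 in; L = 24 in.
Weld metal: φR_n = 0.75 × 0.6 × 90 × 0.2651 × 24 = 257.7 kip.
Base metal (shear rupture): φR_n = 0.75 × 0.6 × 58 × 0.75 × 24 = 469.8 kip.
Governing: weld metal.

φR_n ≈ 258 kip (weld metal governs)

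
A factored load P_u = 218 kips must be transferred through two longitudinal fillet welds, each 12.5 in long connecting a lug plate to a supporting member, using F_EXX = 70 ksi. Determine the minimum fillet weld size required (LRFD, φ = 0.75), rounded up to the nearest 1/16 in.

Total weld length L = 25 in.
Required throat t_e = P_u / (φ × 0.6 F_EXX × L) = 218 / (0.75 × 0.6 × 70 × 25) = 0.2768 in.
Required leg w = t_e / 0.707 = 0.3915 in → use 7/16 in.

w = 7/16 in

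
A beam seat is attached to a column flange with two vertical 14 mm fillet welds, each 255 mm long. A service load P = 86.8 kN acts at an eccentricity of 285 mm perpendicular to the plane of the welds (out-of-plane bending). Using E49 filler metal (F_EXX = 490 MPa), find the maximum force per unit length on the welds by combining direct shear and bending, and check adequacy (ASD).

L_w = 2 × 255 = 510 mm; section modulus (unit throat) S = 2 × L²/6 = 21680 mm².
Direct shear f_v = P/L_w = 86.8×10³/510 = 170.2 N/mm.
Moment M = P × e = 86.8×10³ × 285 = 24738000 N·mm; bending f_b = M/S = 1141 N/mm.
f_max = √(f_v² + f_b²) = √(170.2² + 1141²) = 1154 N/mm.
r_n/Ω = (1/2.0) × 0.6 × 490 × (0.707 × 14) = 1455 N/mm → adequate.

f_max ≈ 1150 N/mm; adequate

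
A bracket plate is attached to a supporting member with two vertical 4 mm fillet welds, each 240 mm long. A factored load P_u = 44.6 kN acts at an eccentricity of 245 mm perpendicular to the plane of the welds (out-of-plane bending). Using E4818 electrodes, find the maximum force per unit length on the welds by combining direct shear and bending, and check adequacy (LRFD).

f_max ≈ 577 N/mm; adequate

E48XX → F_EXX = 480 MPa.
L_w = 2 × 240 = 480 mm; section modulus (unit throat) S = 2 × L²/6 = 19200 mm².
Direct shear f_v = P/L_w = 44.6×10³/480 = 92.92 N/mm.
Moment M = P × e = 44.6×10³ × 245 = 10927000 N·mm; bending f_b = M/S = 569.1 N/mm.
f_max = √(f_v² + f_b²) = √(92.92² + 569.1²) = 576.6 N/mm.
φr_n = 0.75 × 0.6 × 480 × (0.707 × 4) = 610.8 N/mm → adequate.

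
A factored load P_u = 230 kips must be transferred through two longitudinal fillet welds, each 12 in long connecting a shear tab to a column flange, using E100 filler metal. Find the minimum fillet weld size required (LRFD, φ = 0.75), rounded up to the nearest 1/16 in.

E100XX → F_EXX = 100 ksi.
Total weld length L = 24 in.
Required throat t_e = P_u / (φ × 0.6 F_EXX × L) = 230 / (0.75 × 0.6 × 100 × 24) = 0.213 in.
Required leg w = t_e / 0.707 = 0.3012 in → use 5/16 in.

w = 5/16 in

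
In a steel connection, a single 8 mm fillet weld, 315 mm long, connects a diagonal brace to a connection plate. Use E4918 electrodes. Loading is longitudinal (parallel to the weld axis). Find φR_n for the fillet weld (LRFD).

φR_n ≈ 393 kN

E49XX → F_EXX = 490 MPa.
Effective throat t_e = 0.707 × 8 = 5.656 mm.
Total length L = 315 mm; A_we = 5.656 × 315 = 1782 mm².
F_nw = 0.6 F_EXX = 0.6 × 490 = 294 MPa.
φR_n = 0.75 × 294 × 1782 × 10⁻³ = 392.9 kN.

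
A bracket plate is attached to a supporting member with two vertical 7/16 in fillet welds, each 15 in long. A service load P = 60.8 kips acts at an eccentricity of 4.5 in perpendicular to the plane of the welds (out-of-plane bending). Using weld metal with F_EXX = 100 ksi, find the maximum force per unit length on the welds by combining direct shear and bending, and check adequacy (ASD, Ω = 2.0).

L_w = 2 × 15 = 30 in; section modulus (unit throat) S = 2 × L²/6 = 75 in².
Direct shear f_v = P/L_w = 60.8/30 = 2.027 kip/in.
Moment M = P × e = 60.8 × 4.5 = 273.6 kip·in; bending f_b = M/S = 3.648 kip/in.
f_max = √(f_v² + f_b²) = √(2.027² + 3.648²) = 4.173 kip/in.
r_n/Ω = (1/2.0) × 0.6 × 100 × (0.707 × 0.4375) = 9.279 kip/in → adequate.

f_max ≈ 4.17 kip/in; adequate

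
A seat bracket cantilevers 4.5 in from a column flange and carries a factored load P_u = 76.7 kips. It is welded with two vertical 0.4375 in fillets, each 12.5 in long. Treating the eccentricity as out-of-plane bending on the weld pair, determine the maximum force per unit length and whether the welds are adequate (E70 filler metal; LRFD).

f_max ≈ 7.3 kip/in; adequate

E70XX → F_EXX = 70 ksi.
L_w = 2 × 12.5 = 25 in; section modulus (unit throat) S = 2 × L²/6 = 52.08 in².
Direct shear f_v = P/L_w = 76.7/25 = 3.068 kip/in.
Moment M = P × e = 76.7 × 4.5 = 345.15 kip·in; bending f_b = M/S = 6.627 kip/in.
f_max = √(f_v² + f_b²) = √(3.068² + 6.627²) = 7.303 kip/in.
φr_n = 0.75 × 0.6 × 70 × (0.707 × 0.4375) = 9.743 kip/in → adequate.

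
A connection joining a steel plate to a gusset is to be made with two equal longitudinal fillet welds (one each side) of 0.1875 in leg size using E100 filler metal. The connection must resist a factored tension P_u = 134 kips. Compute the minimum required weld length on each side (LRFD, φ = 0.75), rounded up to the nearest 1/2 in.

E100XX → F_EXX = 100 ksi.
Throat t_e = 0.707 × 0.1875 = 0.1326 in.
φr_n = 0.75 × 0.6 × 100 × 0.1326 = 5.965 kips/in.
L_req = P_u / φr_n = 134 / 5.965 = 22.46 in total.
Per side: 22.46 / 2 = 11.23 in.
Round up → use L = 11.5 in on each side.

L = 11.5 in on each side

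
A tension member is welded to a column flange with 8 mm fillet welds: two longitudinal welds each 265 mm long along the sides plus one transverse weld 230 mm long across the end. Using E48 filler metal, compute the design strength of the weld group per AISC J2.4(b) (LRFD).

E48XX → F_EXX = 480 MPa.
t_e = 0.707 × 8 = 5.656 mm.
R_nwl = 0.6 × 480 × 5.656 × 530 × 10⁻³ = 863.3 kN (longitudinal, 2 welds).
R_nwt = 0.6 × 480 × 5.656 × 230 × 10⁻³ = 374.7 kN (transverse, base value).
(i) R_nwl + R_nwt = 1238 kN; (ii) 0.85 R_nwl + 1.5 R_nwt = 1296 kN.
R_n = max = 1296 kN [governs: (ii)]; φR_n = 971.9 kN.

φR_n ≈ 972 kN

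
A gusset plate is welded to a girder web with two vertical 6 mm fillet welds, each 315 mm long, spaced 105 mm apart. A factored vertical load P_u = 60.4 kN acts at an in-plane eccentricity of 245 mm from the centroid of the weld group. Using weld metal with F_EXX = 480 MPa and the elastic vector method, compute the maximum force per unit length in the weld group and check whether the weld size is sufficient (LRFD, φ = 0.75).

Total weld length L_w = 630 mm. Treat welds as unit-width lines.
Polar moment about centroid: J = 2[d³/12 + d(b/2)²] = 2[315³/12 + 315×52.5²] = 6946000 mm³.
Direct shear f_v = P/L_w = 60.4×10³ / 630 = 95.87 N/mm (vertical).
Torsion M = P·e = 60.4×10³ × 245 = 14798000 N·mm.
Critical point at (x, y) = (52.5, 157.5) from centroid. f_tx = M·y/J = 335.6 N/mm; f_ty = M·x/J = 111.9 N/mm.
Resultant f_max = √[f_tx² + (f_v + f_ty)²] = √[335.6² + (95.87 + 111.9)²] = 394.6 N/mm.
Capacity per unit length: φr_n = 0.75 × 0.6 × 480 × (0.707 × 6) = 916.3 N/mm.
394.6 ≤ 916.3 → adequate.

f_max ≈ 395 N/mm; adequate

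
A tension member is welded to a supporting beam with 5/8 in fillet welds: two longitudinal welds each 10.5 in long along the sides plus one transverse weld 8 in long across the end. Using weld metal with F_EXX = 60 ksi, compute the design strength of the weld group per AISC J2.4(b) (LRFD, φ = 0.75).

t_e = 0.707 × 0.625 = 0.4419 in.
R_nwl = 0.6 × 60 × 0.4419 × 21 = 334.1 kip (longitudinal, 2 welds).
R_nwt = 0.6 × 60 × 0.4419 × 8 = 127.3 kip (transverse, base value).
(i) R_nwl + R_nwt = 461.3 kip; (ii) 0.85 R_nwl + 1.5 R_nwt = 474.8 kip.
R_n = max = 474.8 kip [governs: (ii)]; φR_n = 356.1 kip.

φR_n ≈ 356 kip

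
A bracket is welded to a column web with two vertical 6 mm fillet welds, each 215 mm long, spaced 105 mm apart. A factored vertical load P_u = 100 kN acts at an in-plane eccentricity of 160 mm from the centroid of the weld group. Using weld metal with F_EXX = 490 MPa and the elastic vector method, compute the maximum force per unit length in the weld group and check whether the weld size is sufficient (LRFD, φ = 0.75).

f_max ≈ 803 N/mm; adequate

Total weld length L_w = 430 mm. Treat welds as unit-width lines.
Polar moment about centroid: J = 2[d³/12 + d(b/2)²] = 2[215³/12 + 215×52.5²] = 2842000 mm³.
Direct shear f_v = P/L_w = 100×10³ / 430 = 232.6 N/mm (vertical).
Torsion M = P·e = 100×10³ × 160 = 16000000 N·mm.
Critical point at (x, y) = (52.5, 107.5) from centroid. f_tx = M·y/J = 605.3 N/mm; f_ty = M·x/J = 295.6 N/mm.
Resultant f_max = √[f_tx² + (f_v + f_ty)²] = √[605.3² + (232.6 + 295.6)²] = 803.3 N/mm.
Capacity per unit length: φr_n = 0.75 × 0.6 × 490 × (0.707 × 6) = 935.4 N/mm.
803.3 ≤ 935.4 → adequate.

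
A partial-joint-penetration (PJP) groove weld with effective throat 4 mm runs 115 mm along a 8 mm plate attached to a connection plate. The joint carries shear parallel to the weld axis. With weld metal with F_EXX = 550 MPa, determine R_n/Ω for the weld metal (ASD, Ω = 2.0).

Effective throat (given) t_e = 4 mm.
A_we = 4 × 115 = 460 mm².
F_nw = 0.6 F_EXX = 330 MPa.
R_n/Ω = (330 × 460) / 2.0 × 10⁻³ = 75.9 kN.

R_n/Ω ≈ 75.9 kN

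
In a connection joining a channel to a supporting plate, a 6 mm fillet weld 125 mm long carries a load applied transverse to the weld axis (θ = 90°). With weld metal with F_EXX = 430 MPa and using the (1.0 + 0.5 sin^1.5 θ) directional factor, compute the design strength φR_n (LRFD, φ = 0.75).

φR_n ≈ 154 kN

t_e = 0.707 × 6 = 4.242 mm; A_we = 4.242 × 125 = 530.2 mm².
Directional factor: 1.0 + 0.5 sin^1.5(90°) = 1.5.
F_nw = 0.6 × 430 × 1.5 = 387 MPa.
φR_n = 0.75 × 387 × 530.2 × 10⁻³ = 153.9 kN.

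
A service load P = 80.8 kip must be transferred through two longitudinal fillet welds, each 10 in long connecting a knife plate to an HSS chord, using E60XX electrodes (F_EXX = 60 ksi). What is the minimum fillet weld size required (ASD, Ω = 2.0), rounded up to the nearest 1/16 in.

Total weld length L = 20 in.
Required throat t_e = P × Ω / (0.6 F_EXX × L) = 80.8 × 2.0 / (0.6 × 60 × 20) = 0.2244 in.
Required leg w = t_e / 0.707 = 0.3175 in → use 3/8 in.

w = 3/8 in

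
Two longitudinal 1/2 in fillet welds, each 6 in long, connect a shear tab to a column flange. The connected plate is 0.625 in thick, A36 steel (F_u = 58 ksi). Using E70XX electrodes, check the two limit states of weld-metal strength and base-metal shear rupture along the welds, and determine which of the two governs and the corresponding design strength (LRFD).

E70XX → F_EXX = 70 ksi.
t_e = 0.707 × 0.5 = 0.3535 in; L = 12 in.
Weld metal: φR_n = 0.75 × 0.6 × 70 × 0.3535 × 12 = 133.6 kips.
Base metal (shear rupture): φR_n = 0.75 × 0.6 × 58 × 0.625 × 12 = 195.8 kips.
Governing: weld metal.

φR_n ≈ 134 kips (weld metal governs)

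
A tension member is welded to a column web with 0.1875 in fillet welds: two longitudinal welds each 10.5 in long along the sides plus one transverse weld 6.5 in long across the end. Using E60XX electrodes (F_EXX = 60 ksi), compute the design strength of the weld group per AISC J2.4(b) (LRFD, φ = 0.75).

t_e = 0.707 × 0.1875 = 0.1326 in.
R_nwl = 0.6 × 60 × 0.1326 × 21 = 100.2 kips (longitudinal, 2 welds).
R_nwt = 0.6 × 60 × 0.1326 × 6.5 = 31.02 kips (transverse, base value).
(i) R_nwl + R_nwt = 131.2 kips; (ii) 0.85 R_nwl + 1.5 R_nwt = 131.7 kips.
R_n = max = 131.7 kips [governs: (ii)]; φR_n = 98.79 kips.

φR_n ≈ 98.8 kips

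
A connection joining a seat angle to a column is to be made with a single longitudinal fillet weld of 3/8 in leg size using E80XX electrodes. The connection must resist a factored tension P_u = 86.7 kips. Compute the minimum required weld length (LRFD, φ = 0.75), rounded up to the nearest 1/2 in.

L = 9.5 in

E80XX → F_EXX = 80 ksi.
Throat t_e = 0.707 × 0.375 = 0.2651 in.
φr_n = 0.75 × 0.6 × 80 × 0.2651 = 9.544 kips/in.
L_req = P_u / φr_n = 86.7 / 9.544 = 9.084 in total.
Round up → use L = 9.5 in.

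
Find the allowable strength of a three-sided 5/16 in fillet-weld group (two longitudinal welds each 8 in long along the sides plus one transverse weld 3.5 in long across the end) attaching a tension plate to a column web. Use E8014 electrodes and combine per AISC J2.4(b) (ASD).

R_n/Ω ≈ 103 kip

E80XX → F_EXX = 80 ksi.
t_e = 0.707 × 0.3125 = 0.2209 in.
R_nwl = 0.6 × 80 × 0.2209 × 16 = 169.7 kip (longitudinal, 2 welds).
R_nwt = 0.6 × 80 × 0.2209 × 3.5 = 37.12 kip (transverse, base value).
(i) R_nwl + R_nwt = 206.8 kip; (ii) 0.85 R_nwl + 1.5 R_nwt = 199.9 kip.
R_n = max = 206.8 kip [governs: (i)]; R_n/Ω = 103.4 kip.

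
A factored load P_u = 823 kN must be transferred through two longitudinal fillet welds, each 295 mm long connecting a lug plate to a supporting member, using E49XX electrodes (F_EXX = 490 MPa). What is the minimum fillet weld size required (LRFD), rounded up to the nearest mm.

Total weld length L = 590 mm.
Required throat t_e = P_u / (φ × 0.6 F_EXX × L) = 823 / (0.75 × 0.6 × 490 × 590 × 10⁻³) = 6.326 mm.
Required leg w = t_e / 0.707 = 8.948 mm → use 9 mm.

w = 9 mm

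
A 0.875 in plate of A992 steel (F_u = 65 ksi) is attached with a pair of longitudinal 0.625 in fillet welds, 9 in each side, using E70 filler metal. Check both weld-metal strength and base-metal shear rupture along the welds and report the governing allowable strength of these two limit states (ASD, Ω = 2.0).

R_n/Ω ≈ 167 kips (weld metal governs)

E70XX → F_EXX = 70 ksi.
t_e = 0.707 × 0.625 = 0.4419 in; L = 18 in.
Weld metal: R_n/Ω = (1/2.0) × 0.6 × 70 × 0.4419 × 18 = 167 kips.
Base metal (shear rupture): R_n/Ω = (1/2.0) × 0.6 × 65 × 0.875 × 18 = 307.1 kips.
Governing: weld metal.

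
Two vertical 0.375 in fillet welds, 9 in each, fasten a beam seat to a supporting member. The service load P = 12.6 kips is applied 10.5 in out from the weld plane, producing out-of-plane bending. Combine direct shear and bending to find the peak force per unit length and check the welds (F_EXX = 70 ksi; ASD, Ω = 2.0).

f_max ≈ 4.95 kip/in; adequate

L_w = 2 × 9 = 18 in; section modulus (unit throat) S = 2 × L²/6 = 27 in².
Direct shear f_v = P/L_w = 12.6/18 = 0.7 kip/in.
Moment M = P × e = 12.6 × 10.5 = 132.3 kip·in; bending f_b = M/S = 4.9 kip/in.
f_max = √(f_v² + f_b²) = √(0.7² + 4.9²) = 4.95 kip/in.
r_n/Ω = (1/2.0) × 0.6 × 70 × (0.707 × 0.375) = 5.568 kip/in → adequate.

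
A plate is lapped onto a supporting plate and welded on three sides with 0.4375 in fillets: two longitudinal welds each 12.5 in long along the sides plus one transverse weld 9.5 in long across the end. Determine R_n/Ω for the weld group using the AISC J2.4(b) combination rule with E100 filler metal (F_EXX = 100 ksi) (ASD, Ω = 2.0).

R_n/Ω ≈ 329 kip

t_e = 0.707 × 0.4375 = 0.3093 in.
R_nwl = 0.6 × 100 × 0.3093 × 25 = 464 kip (longitudinal, 2 welds).
R_nwt = 0.6 × 100 × 0.3093 × 9.5 = 176.3 kip (transverse, base value).
(i) R_nwl + R_nwt = 640.3 kip; (ii) 0.85 R_nwl + 1.5 R_nwt = 658.8 kip.
R_n = max = 658.8 kip [governs: (ii)]; R_n/Ω = 329.4 kip.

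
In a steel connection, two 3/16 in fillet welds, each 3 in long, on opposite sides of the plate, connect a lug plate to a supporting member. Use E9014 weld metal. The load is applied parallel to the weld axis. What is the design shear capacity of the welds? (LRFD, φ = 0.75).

E90XX → F_EXX = 90 ksi.
Effective throat t_e = 0.707 × 0.1875 = 0.1326 in.
Total length L = 6 in; A_we = 0.1326 × 6 = 0.7954 in².
F_nw = 0.6 F_EXX = 0.6 × 90 = 54 ksi.
φR_n = 0.75 × 54 × 0.7954 = 32.21 kips.

φR_n ≈ 32.2 kips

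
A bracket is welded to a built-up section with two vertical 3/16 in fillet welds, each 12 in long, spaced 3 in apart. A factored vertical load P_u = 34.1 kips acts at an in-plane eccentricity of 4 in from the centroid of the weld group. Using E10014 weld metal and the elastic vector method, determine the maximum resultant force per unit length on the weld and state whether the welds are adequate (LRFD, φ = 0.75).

f_max ≈ 3.13 kip/in; adequate

E100XX → F_EXX = 100 ksi.
Total weld length L_w = 24 in. Treat welds as unit-width lines.
Polar moment about centroid: J = 2[d³/12 + d(b/2)²] = 2[12³/12 + 12×1.5²] = 342 in³.
Direct shear f_v = P/L_w = 34.1 / 24 = 1.421 kip/in (vertical).
Torsion M = P·e = 34.1 × 4 = 136.4 kip·in.
Critical point at (x, y) = (1.5, 6) from centroid. f_tx = M·y/J = 2.393 kip/in; f_ty = M·x/J = 0.5982 kip/in.
Resultant f_max = √[f_tx² + (f_v + f_ty)²] = √[2.393² + (1.421 + 0.5982)²] = 3.131 kip/in.
Capacity per unit length: φr_n = 0.75 × 0.6 × 100 × (0.707 × 0.1875) = 5.965 kip/in.
3.131 ≤ 5.965 → adequate.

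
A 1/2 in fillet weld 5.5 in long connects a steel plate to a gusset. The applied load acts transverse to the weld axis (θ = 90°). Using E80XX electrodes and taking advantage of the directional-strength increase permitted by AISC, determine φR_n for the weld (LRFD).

φR_n ≈ 105 kips

E80XX → F_EXX = 80 ksi.
t_e = 0.707 × 0.5 = 0.3535 in; A_we = 0.3535 × 5.5 = 1.944 in².
Directional factor: 1.0 + 0.5 sin^1.5(90°) = 1.5.
F_nw = 0.6 × 80 × 1.5 = 72 ksi.
φR_n = 0.75 × 72 × 1.944 = 105 kips.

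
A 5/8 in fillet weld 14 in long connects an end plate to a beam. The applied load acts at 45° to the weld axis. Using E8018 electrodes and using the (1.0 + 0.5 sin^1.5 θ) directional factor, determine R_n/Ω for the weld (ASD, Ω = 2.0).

E80XX → F_EXX = 80 ksi.
t_e = 0.707 × 0.625 = 0.4419 in; A_we = 0.4419 × 14 = 6.186 in².
Directional factor: 1.0 + 0.5 sin^1.5(45°) = 1.297.
F_nw = 0.6 × 80 × 1.297 = 62.27 ksi.
R_n/Ω = (62.27 × 6.186) / 2.0 = 192.6 kip.

R_n/Ω ≈ 193 kip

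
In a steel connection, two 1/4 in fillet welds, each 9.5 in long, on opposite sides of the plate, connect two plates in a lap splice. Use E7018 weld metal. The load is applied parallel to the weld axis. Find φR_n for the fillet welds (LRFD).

E70XX → F_EXX = 70 ksi.
Effective throat t_e = 0.707 × 0.25 = 0.1767 in.
Total length L = 19 in; A_we = 0.1767 × 19 = 3.358 in².
F_nw = 0.6 F_EXX = 0.6 × 70 = 42 ksi.
φR_n = 0.75 × 42 × 3.358 = 105.8 kips.

φR_n ≈ 106 kips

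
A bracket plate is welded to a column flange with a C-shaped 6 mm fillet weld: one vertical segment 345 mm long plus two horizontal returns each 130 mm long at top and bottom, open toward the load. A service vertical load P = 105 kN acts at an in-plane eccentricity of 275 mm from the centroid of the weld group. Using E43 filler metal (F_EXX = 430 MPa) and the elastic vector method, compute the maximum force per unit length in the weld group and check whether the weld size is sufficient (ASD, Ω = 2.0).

f_max ≈ 584 N/mm; NOT adequate

Total weld length L_w = 605 mm. Treat welds as unit-width lines.
Centroid: x̄ = 2×130×65 / 605 = 27.93 mm from the vertical weld.
Polar moment about centroid: J = I_x + I_y = [345³/12 + 2×130×172.5²] + [345×27.93² + 2(130³/12 + 130×37.07²)] = 12150000 mm³.
Direct shear f_v = P/L_w = 105×10³ / 605 = 173.6 N/mm (vertical).
Torsion M = P·e = 105×10³ × 275 = 28875000 N·mm.
Critical point at (x, y) = (102.1, 172.5) from centroid. f_tx = M·y/J = 409.9 N/mm; f_ty = M·x/J = 242.5 N/mm.
Resultant f_max = √[f_tx² + (f_v + f_ty)²] = √[409.9² + (173.6 + 242.5)²] = 584.1 N/mm.
Capacity per unit length: r_n/Ω = (1/2.0) × 0.6 × 430 × (0.707 × 6) = 547.2 N/mm.
584.1 > 547.2 → NOT adequate.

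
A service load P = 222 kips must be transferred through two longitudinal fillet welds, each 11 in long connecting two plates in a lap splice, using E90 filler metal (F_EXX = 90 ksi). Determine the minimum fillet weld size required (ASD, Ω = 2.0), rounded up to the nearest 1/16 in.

Total weld length L = 22 in.
Required throat t_e = P × Ω / (0.6 F_EXX × L) = 222 × 2.0 / (0.6 × 90 × 22) = 0.3737 in.
Required leg w = t_e / 0.707 = 0.5286 in → use 9/16 in.

w = 9/16 in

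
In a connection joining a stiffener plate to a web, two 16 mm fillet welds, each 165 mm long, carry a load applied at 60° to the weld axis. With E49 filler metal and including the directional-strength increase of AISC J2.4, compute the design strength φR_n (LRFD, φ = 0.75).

φR_n ≈ 1150 kN

E49XX → F_EXX = 490 MPa.
t_e = 0.707 × 16 = 11.31 mm; A_we = 11.31 × 330 = 3733 mm².
Directional factor: 1.0 + 0.5 sin^1.5(60°) = 1.403.
F_nw = 0.6 × 490 × 1.403 = 412.5 MPa.
φR_n = 0.75 × 412.5 × 3733 × 10⁻³ = 1155 kN.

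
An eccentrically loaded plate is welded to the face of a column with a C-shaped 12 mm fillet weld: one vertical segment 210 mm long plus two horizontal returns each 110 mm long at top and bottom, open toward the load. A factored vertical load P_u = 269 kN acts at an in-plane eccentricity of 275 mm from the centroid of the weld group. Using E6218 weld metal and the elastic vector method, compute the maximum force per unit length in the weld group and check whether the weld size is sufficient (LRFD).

f_max ≈ 3060 N/mm; NOT adequate

E62XX → F_EXX = 620 MPa.
Total weld length L_w = 430 mm. Treat welds as unit-width lines.
Centroid: x̄ = 2×110×55 / 430 = 28.14 mm from the vertical weld.
Polar moment about centroid: J = I_x + I_y = [210³/12 + 2×110×105²] + [210×28.14² + 2(110³/12 + 110×26.86²)] = 3744000 mm³.
Direct shear f_v = P/L_w = 269×10³ / 430 = 625.6 N/mm (vertical).
Torsion M = P·e = 269×10³ × 275 = 73975000 N·mm.
Critical point at (x, y) = (81.86, 105) from centroid. f_tx = M·y/J = 2075 N/mm; f_ty = M·x/J = 1617 N/mm.
Resultant f_max = √[f_tx² + (f_v + f_ty)²] = √[2075² + (625.6 + 1617)²] = 3055 N/mm.
Capacity per unit length: φr_n = 0.75 × 0.6 × 620 × (0.707 × 12) = 2367 N/mm.
3055 > 2367 → NOT adequate.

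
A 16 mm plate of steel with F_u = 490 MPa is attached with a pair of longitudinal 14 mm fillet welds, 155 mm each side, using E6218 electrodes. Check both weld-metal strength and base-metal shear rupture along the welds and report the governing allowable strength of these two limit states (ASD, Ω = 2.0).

E62XX → F_EXX = 620 MPa.
t_e = 0.707 × 14 = 9.898 mm; L = 310 mm.
Weld metal: R_n/Ω = (1/2.0) × 0.6 × 620 × 9.898 × 310 × 10⁻³ = 570.7 kN.
Base metal (shear rupture): R_n/Ω = (1/2.0) × 0.6 × 490 × 16 × 310 × 10⁻³ = 729.1 kN.
Governing: weld metal.

R_n/Ω ≈ 571 kN (weld metal governs)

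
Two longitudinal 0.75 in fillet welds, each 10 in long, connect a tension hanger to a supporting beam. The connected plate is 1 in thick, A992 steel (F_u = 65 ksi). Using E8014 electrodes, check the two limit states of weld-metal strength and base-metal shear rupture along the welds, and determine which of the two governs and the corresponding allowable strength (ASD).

E80XX → F_EXX = 80 ksi.
t_e = 0.707 × 0.75 = 0.5302 in; L = 20 in.
Weld metal: R_n/Ω = (1/2.0) × 0.6 × 80 × 0.5302 × 20 = 254.5 kips.
Base metal (shear rupture): R_n/Ω = (1/2.0) × 0.6 × 65 × 1 × 20 = 390 kips.
Governing: weld metal.

R_n/Ω ≈ 255 kips (weld metal governs)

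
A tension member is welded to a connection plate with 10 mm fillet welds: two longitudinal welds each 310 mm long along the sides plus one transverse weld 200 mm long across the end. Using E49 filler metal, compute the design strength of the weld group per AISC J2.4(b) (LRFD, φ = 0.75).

E49XX → F_EXX = 490 MPa.
t_e = 0.707 × 10 = 7.07 mm.
R_nwl = 0.6 × 490 × 7.07 × 620 × 10⁻³ = 1289 kN (longitudinal, 2 welds).
R_nwt = 0.6 × 490 × 7.07 × 200 × 10⁻³ = 415.7 kN (transverse, base value).
(i) R_nwl + R_nwt = 1704 kN; (ii) 0.85 R_nwl + 1.5 R_nwt = 1719 kN.
R_n = max = 1719 kN [governs: (ii)]; φR_n = 1289 kN.

φR_n ≈ 1290 kN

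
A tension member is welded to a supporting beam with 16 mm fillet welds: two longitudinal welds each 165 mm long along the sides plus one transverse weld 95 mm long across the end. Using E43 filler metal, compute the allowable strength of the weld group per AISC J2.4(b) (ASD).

E43XX → F_EXX = 430 MPa.
t_e = 0.707 × 16 = 11.31 mm.
R_nwl = 0.6 × 430 × 11.31 × 330 × 10⁻³ = 963.1 kN (longitudinal, 2 welds).
R_nwt = 0.6 × 430 × 11.31 × 95 × 10⁻³ = 277.3 kN (transverse, base value).
(i) R_nwl + R_nwt = 1240 kN; (ii) 0.85 R_nwl + 1.5 R_nwt = 1235 kN.
R_n = max = 1240 kN [governs: (i)]; R_n/Ω = 620.2 kN.

R_n/Ω ≈ 620 kN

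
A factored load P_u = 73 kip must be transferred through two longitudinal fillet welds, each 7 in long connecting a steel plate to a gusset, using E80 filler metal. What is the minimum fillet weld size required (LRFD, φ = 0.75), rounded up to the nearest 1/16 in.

E80XX → F_EXX = 80 ksi.
Total weld length L = 14 in.
Required throat t_e = P_u / (φ × 0.6 F_EXX × L) = 73 / (0.75 × 0.6 × 80 × 14) = 0.1448 in.
Required leg w = t_e / 0.707 = 0.2049 in → use 1/4 in.

w = 1/4 in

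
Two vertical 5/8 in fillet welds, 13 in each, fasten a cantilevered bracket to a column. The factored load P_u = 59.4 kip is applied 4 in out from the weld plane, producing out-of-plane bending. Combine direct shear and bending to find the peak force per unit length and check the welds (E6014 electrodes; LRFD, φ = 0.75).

f_max ≈ 4.8 kip/in; adequate

E60XX → F_EXX = 60 ksi.
L_w = 2 × 13 = 26 in; section modulus (unit throat) S = 2 × L²/6 = 56.33 in².
Direct shear f_v = P/L_w = 59.4/26 = 2.285 kip/in.
Moment M = P × e = 59.4 × 4 = 237.6 kip·in; bending f_b = M/S = 4.218 kip/in.
f_max = √(f_v² + f_b²) = √(2.285² + 4.218²) = 4.797 kip/in.
φr_n = 0.75 × 0.6 × 60 × (0.707 × 0.625) = 11.93 kip/in → adequate.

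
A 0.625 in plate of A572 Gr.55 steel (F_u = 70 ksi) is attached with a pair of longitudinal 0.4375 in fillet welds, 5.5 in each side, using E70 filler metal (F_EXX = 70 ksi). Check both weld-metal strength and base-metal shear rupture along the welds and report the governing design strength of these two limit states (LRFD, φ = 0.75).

φR_n ≈ 107 kip (weld metal governs)

t_e = 0.707 × 0.4375 = 0.3093 in; L = 11 in.
Weld metal: φR_n = 0.75 × 0.6 × 70 × 0.3093 × 11 = 107.2 kip.
Base metal (shear rupture): φR_n = 0.75 × 0.6 × 70 × 0.625 × 11 = 216.6 kip.
Governing: weld metal.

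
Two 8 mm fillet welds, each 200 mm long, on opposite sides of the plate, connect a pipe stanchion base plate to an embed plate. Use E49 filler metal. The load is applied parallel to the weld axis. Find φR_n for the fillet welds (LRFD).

φR_n ≈ 499 kN

E49XX → F_EXX = 490 MPa.
Effective throat t_e = 0.707 × 8 = 5.656 mm.
Total length L = 400 mm; A_we = 5.656 × 400 = 2262 mm².
F_nw = 0.6 F_EXX = 0.6 × 490 = 294 MPa.
φR_n = 0.75 × 294 × 2262 × 10⁻³ = 498.9 kN.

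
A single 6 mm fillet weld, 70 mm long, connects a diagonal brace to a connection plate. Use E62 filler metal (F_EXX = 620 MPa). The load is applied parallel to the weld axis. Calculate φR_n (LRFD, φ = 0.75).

φR_n ≈ 82.8 kN

Effective throat t_e = 0.707 × 6 = 4.242 mm.
Total length L = 70 mm; A_we = 4.242 × 70 = 296.9 mm².
F_nw = 0.6 F_EXX = 0.6 × 620 = 372 MPa.
φR_n = 0.75 × 372 × 296.9 × 10⁻³ = 82.85 kN.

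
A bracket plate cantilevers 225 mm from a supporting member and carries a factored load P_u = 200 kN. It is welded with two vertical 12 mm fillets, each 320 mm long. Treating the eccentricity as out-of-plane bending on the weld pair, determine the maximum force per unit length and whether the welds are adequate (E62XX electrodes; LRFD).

f_max ≈ 1350 N/mm; adequate

E62XX → F_EXX = 620 MPa.
L_w = 2 × 320 = 640 mm; section modulus (unit throat) S = 2 × L²/6 = 34130 mm².
Direct shear f_v = P/L_w = 200×10³/640 = 312.5 N/mm.
Moment M = P × e = 200×10³ × 225 = 45000000 N·mm; bending f_b = M/S = 1318 N/mm.
f_max = √(f_v² + f_b²) = √(312.5² + 1318²) = 1355 N/mm.
φr_n = 0.75 × 0.6 × 620 × (0.707 × 12) = 2367 N/mm → adequate.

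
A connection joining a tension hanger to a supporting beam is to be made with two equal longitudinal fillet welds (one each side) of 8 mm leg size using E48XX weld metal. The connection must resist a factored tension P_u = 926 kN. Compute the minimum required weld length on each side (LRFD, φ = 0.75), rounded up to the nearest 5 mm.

E48XX → F_EXX = 480 MPa.
Throat t_e = 0.707 × 8 = 5.656 mm.
φr_n = 0.75 × 0.6 × 480 × 5.656 × 10⁻³ = 1.222 kN/mm.
L_req = P_u / φr_n = 926 / 1.222 = 758 mm total.
Per side: 758 / 2 = 379 mm.
Round up → use L = 380 mm on each side.

L = 380 mm on each side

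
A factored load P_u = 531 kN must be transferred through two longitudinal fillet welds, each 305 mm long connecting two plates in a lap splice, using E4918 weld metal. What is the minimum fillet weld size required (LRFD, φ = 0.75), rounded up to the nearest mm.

E49XX → F_EXX = 490 MPa.
Total weld length L = 610 mm.
Required throat t_e = P_u / (φ × 0.6 F_EXX × L) = 531 / (0.75 × 0.6 × 490 × 610 × 10⁻³) = 3.948 mm.
Required leg w = t_e / 0.707 = 5.584 mm → use 6 mm.

w = 6 mm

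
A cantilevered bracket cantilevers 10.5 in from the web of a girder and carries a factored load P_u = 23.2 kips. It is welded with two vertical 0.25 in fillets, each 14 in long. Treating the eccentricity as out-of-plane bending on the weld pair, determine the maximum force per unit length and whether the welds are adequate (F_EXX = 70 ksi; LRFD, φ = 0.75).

f_max ≈ 3.82 kip/in; adequate

L_w = 2 × 14 = 28 in; section modulus (unit throat) S = 2 × L²/6 = 65.33 in².
Direct shear f_v = P/L_w = 23.2/28 = 0.8286 kip/in.
Moment M = P × e = 23.2 × 10.5 = 243.6 kip·in; bending f_b = M/S = 3.729 kip/in.
f_max = √(f_v² + f_b²) = √(0.8286² + 3.729²) = 3.82 kip/in.
φr_n = 0.75 × 0.6 × 70 × (0.707 × 0.25) = 5.568 kip/in → adequate.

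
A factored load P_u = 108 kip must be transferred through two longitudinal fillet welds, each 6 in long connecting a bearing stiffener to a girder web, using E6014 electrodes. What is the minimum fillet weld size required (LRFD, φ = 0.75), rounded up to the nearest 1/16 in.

E60XX → F_EXX = 60 ksi.
Total weld length L = 12 in.
Required throat t_e = P_u / (φ × 0.6 F_EXX × L) = 108 / (0.75 × 0.6 × 60 × 12) = 0.3333 in.
Required leg w = t_e / 0.707 = 0.4715 in → use 1/2 in.

w = 1/2 in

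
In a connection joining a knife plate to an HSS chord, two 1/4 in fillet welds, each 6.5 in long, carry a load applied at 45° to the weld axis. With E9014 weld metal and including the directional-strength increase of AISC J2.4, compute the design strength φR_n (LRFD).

E90XX → F_EXX = 90 ksi.
t_e = 0.707 × 0.25 = 0.1767 in; A_we = 0.1767 × 13 = 2.298 in².
Directional factor: 1.0 + 0.5 sin^1.5(45°) = 1.297.
F_nw = 0.6 × 90 × 1.297 = 70.05 ksi.
φR_n = 0.75 × 70.05 × 2.298 = 120.7 kips.

φR_n ≈ 121 kips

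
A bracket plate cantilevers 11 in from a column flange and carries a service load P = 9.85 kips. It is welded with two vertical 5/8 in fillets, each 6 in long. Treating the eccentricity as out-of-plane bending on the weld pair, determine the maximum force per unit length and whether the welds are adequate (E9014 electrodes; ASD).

f_max ≈ 9.07 kip/in; adequate

E90XX → F_EXX = 90 ksi.
L_w = 2 × 6 = 12 in; section modulus (unit throat) S = 2 × L²/6 = 12 in².
Direct shear f_v = P/L_w = 9.85/12 = 0.8208 kip/in.
Moment M = P × e = 9.85 × 11 = 108.35 kip·in; bending f_b = M/S = 9.029 kip/in.
f_max = √(f_v² + f_b²) = √(0.8208² + 9.029²) = 9.066 kip/in.
r_n/Ω = (1/2.0) × 0.6 × 90 × (0.707 × 0.625) = 11.93 kip/in → adequate.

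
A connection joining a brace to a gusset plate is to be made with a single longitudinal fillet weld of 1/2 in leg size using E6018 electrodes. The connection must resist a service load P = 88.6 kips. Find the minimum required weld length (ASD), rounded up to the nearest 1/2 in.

E60XX → F_EXX = 60 ksi.
Throat t_e = 0.707 × 0.5 = 0.3535 in.
r_n/Ω = (0.6 × 60 × 0.3535) / 2.0 = 6.363 kip/in.
L_req = P / (r_n/Ω) = 88.6 / 6.363 = 13.92 in total.
Round up → use L = 14 in.

L = 14 in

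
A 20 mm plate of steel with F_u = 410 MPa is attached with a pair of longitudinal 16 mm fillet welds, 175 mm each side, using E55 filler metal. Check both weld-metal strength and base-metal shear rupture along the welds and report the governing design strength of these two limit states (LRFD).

φR_n ≈ 980 kN (weld metal governs)

E55XX → F_EXX = 550 MPa.
t_e = 0.707 × 16 = 11.31 mm; L = 350 mm.
Weld metal: φR_n = 0.75 × 0.6 × 550 × 11.31 × 350 × 10⁻³ = 979.9 kN.
Base metal (shear rupture): φR_n = 0.75 × 0.6 × 410 × 20 × 350 × 10⁻³ = 1292 kN.
Governing: weld metal.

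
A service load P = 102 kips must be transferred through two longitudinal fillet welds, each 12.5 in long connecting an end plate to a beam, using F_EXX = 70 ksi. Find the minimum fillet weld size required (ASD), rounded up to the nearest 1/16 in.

w = 5/16 in

Total weld length L = 25 in.
Required throat t_e = P × Ω / (0.6 F_EXX × L) = 102 × 2.0 / (0.6 × 70 × 25) = 0.1943 in.
Required leg w = t_e / 0.707 = 0.2748 in → use 5/16 in.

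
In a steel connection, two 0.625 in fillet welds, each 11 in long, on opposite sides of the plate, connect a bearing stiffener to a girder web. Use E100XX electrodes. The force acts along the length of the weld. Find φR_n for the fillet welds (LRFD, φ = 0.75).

E100XX → F_EXX = 100 ksi.
Effective throat t_e = 0.707 × 0.625 = 0.4419 in.
Total length L = 22 in; A_we = 0.4419 × 22 = 9.721 in².
F_nw = 0.6 F_EXX = 0.6 × 100 = 60 ksi.
φR_n = 0.75 × 60 × 9.721 = 437.5 kips.

φR_n ≈ 437 kips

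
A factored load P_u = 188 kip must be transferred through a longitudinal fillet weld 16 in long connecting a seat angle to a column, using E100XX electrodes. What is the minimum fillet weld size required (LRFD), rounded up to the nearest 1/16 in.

w = 3/8 in

E100XX → F_EXX = 100 ksi.
Total weld length L = 16 in.
Required throat t_e = P_u / (φ × 0.6 F_EXX × L) = 188 / (0.75 × 0.6 × 100 × 16) = 0.2611 in.
Required leg w = t_e / 0.707 = 0.3693 in → use 3/8 in.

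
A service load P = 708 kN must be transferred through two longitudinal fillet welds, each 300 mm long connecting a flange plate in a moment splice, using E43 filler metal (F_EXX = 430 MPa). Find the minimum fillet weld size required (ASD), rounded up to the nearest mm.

Total weld length L = 600 mm.
Required throat t_e = P × Ω / (0.6 F_EXX × L) = 708 × 2.0 / (0.6 × 430 × 600 × 10⁻³) = 9.147 mm.
Required leg w = t_e / 0.707 = 12.94 mm → use 13 mm.

w = 13 mm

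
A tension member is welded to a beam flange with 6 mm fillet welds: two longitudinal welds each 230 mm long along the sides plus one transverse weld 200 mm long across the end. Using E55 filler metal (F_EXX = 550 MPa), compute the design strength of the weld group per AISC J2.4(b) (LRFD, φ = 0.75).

φR_n ≈ 725 kN

t_e = 0.707 × 6 = 4.242 mm.
R_nwl = 0.6 × 550 × 4.242 × 460 × 10⁻³ = 643.9 kN (longitudinal, 2 welds).
R_nwt = 0.6 × 550 × 4.242 × 200 × 10⁻³ = 280 kN (transverse, base value).
(i) R_nwl + R_nwt = 923.9 kN; (ii) 0.85 R_nwl + 1.5 R_nwt = 967.3 kN.
R_n = max = 967.3 kN [governs: (ii)]; φR_n = 725.5 kN.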